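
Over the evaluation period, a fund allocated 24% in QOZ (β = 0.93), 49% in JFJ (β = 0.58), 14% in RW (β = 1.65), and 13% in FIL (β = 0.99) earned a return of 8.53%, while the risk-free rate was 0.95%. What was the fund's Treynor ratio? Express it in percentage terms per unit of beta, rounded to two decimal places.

8.74%

β_P = 0.24×0.93 + 0.49×0.58 + 0.14×1.65 + 0.13×0.99 = 0.8671
Treynor = (R_P − R_f) / β_P = (8.53% − 0.95%) / 0.8671 = 7.58% / 0.8671 = 8.74%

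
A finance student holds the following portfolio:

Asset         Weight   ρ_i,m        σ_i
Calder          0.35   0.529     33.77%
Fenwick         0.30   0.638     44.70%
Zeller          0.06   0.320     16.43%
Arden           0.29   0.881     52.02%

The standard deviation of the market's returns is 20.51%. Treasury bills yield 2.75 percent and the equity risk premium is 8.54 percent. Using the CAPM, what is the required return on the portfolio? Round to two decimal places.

β_Calder = 0.529 × 33.77% / 20.51% = 0.8710
β_Fenwick = 0.638 × 44.70% / 20.51% = 1.3905
β_Zeller = 0.320 × 16.43% / 20.51% = 0.2563
β_Arden = 0.881 × 52.02% / 20.51% = 2.2345
β_P = Σ w_i β_i = 0.35×0.8710 + 0.30×1.3905 + 0.06×0.2563 + 0.29×2.2345 = 1.3854
E(R_P) = R_f + β_P × MRP = 2.75% + 1.3854 × 8.54% = 14.58%

14.58%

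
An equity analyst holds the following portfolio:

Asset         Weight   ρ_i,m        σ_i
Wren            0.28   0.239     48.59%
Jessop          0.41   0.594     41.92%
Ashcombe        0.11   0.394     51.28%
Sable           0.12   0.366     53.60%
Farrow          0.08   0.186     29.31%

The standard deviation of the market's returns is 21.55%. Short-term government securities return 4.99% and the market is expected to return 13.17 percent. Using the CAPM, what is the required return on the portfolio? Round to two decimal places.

β_Wren = 0.239 × 48.59% / 21.55% = 0.5389
β_Jessop = 0.594 × 41.92% / 21.55% = 1.1555
β_Ashcombe = 0.394 × 51.28% / 21.55% = 0.9376
β_Sable = 0.366 × 53.60% / 21.55% = 0.9103
β_Farrow = 0.186 × 29.31% / 21.55% = 0.2530
β_P = Σ w_i β_i = 0.28×0.5389 + 0.41×1.1555 + 0.11×0.9376 + 0.12×0.9103 + 0.08×0.2530 = 0.8573
MRP = 13.17% − 4.99% = 8.18%
E(R_P) = R_f + β_P × MRP = 4.99% + 0.8573 × 8.18% = 12.00%

12.00%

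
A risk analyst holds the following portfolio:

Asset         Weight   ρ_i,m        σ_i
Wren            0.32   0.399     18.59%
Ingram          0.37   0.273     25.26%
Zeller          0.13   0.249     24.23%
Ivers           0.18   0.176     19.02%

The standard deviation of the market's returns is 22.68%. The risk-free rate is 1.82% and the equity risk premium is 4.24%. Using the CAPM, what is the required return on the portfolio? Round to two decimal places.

3.00%

β_Wren = 0.399 × 18.59% / 22.68% = 0.3270
β_Ingram = 0.273 × 25.26% / 22.68% = 0.3041
β_Zeller = 0.249 × 24.23% / 22.68% = 0.2660
β_Ivers = 0.176 × 19.02% / 22.68% = 0.1476
β_P = Σ w_i β_i = 0.32×0.3270 + 0.37×0.3041 + 0.13×0.2660 + 0.18×0.1476 = 0.2783
E(R_P) = R_f + β_P × MRP = 1.82% + 0.2783 × 4.24% = 3.00%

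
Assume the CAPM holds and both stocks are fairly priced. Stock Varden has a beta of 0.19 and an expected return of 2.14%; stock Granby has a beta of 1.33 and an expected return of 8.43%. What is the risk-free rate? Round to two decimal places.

Both satisfy E(R) = R_f + β·MRP, so the slope of the SML is
MRP = (8.43% − 2.14%) / (1.33 − 0.19) = 6.29% / 1.14 = 5.5175%
R_f = E(R_Varden) − β_Varden·MRP = 2.14% − 0.19 × 5.5175% = 1.0917%

1.09%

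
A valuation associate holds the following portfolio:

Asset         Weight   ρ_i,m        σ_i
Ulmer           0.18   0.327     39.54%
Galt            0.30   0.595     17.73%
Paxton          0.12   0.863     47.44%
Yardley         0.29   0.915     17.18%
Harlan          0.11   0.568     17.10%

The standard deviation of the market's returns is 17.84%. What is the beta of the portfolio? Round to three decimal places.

0.899

β_Ulmer = 0.327 × 39.54% / 17.84% = 0.7248
β_Galt = 0.595 × 17.73% / 17.84% = 0.5913
β_Paxton = 0.863 × 47.44% / 17.84% = 2.2949
β_Yardley = 0.915 × 17.18% / 17.84% = 0.8811
β_Harlan = 0.568 × 17.10% / 17.84% = 0.5444
β_P = Σ w_i β_i = 0.18×0.7248 + 0.30×0.5913 + 0.12×2.2949 + 0.29×0.8811 + 0.11×0.5444 = 0.8986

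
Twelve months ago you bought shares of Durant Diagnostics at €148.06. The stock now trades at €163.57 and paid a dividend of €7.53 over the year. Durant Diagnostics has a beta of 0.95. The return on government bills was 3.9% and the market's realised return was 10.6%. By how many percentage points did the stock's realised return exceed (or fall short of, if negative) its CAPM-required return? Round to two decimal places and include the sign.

+5.30%

Realised HPR = (P1 + D1 − P0) / P0 = (163.57 + 7.53 − 148.06) / 148.06 = 23.04 / 148.06 = 15.5613%
MRP = 10.6% − 3.9% = 6.70%
CAPM required = R_f + β·MRP = 3.9% + 0.95 × 6.7% = 10.2650%
α = realised − required = 15.5613% − 10.2650% = +5.30%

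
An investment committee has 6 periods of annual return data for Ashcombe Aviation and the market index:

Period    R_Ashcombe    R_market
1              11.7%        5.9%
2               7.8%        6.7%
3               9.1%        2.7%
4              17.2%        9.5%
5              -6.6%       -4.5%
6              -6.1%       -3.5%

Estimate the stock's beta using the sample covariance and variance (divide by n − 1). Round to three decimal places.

Mean R_i = (11.7 + 7.8 + 9.1 + 17.2 − 6.6 − 6.1) / 6 = 5.5167%
Mean R_m = (5.9 + 6.7 + 2.7 + 9.5 − 4.5 − 3.5) / 6 = 2.8000%
Σ(R_i − R̄_i)(R_m − R̄_m) = 267.6300  ⇒  Cov = 267.6300 / 5 = 53.5260
Σ(R_m − R̄_m)² = 162.7000  ⇒  Var(R_m) = 162.7000 / 5 = 32.5400
β = Cov / Var(R_m) = 53.5260 / 32.5400 = 1.6449

1.645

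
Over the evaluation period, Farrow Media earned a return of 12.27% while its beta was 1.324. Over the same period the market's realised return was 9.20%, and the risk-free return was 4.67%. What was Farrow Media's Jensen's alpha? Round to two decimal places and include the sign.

Market excess return = 9.20% − 4.67% = 4.53%
CAPM benchmark = R_f + β(R_m − R_f) = 4.67% + 1.324 × 4.53% = 10.66772%
α = actual − benchmark = 12.27% − 10.66772% = +1.60%

+1.60%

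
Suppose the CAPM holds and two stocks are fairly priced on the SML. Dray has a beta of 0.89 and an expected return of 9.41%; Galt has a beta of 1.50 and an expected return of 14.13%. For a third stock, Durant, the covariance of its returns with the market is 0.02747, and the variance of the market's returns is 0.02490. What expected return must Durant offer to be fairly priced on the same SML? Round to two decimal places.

MRP = (14.13% − 9.41%) / (1.50 − 0.89) = 7.7377%
R_f = 9.41% − 0.89 × 7.7377% = 2.5234%
β_Durant = Cov / Var(R_m) = 0.02747 / 0.02490 = 1.1032
E(R_Durant) = R_f + β × MRP = 2.5234% + 1.1032 × 7.7377% = 11.06%

11.06%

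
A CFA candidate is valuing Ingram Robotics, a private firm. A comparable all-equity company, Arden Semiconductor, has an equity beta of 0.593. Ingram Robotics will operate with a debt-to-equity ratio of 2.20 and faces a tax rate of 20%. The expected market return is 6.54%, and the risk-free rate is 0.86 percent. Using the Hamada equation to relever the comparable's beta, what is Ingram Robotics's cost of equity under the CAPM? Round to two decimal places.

β_L = β_U × [1 + (1 − t)(D/E)] = 0.593 × [1 + (1 − 0.20) × 2.20]
    = 0.593 × [1 + 0.80 × 2.20] = 0.593 × 2.7600 = 1.6367
MRP = 6.54% − 0.86% = 5.68%
E(R) = R_f + β_L × MRP = 0.86% + 1.6367 × 5.68% = 10.16%

10.16%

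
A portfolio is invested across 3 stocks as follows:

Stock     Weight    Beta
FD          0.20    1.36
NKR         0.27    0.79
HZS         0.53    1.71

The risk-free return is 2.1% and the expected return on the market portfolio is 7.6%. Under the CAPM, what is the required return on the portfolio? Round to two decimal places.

β_P = Σ w_i β_i = 0.20×1.36 + 0.27×0.79 + 0.53×1.71 = 1.3916
MRP = 7.6% − 2.1% = 5.50%
E(R_P) = R_f + β_P × MRP = 2.1% + 1.3916 × 5.5% = 9.75%

9.75%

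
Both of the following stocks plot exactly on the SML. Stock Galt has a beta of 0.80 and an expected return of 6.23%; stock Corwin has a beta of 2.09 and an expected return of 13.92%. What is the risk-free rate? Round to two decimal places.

Both satisfy E(R) = R_f + β·MRP, so the slope of the SML is
MRP = (13.92% − 6.23%) / (2.09 − 0.80) = 7.69% / 1.29 = 5.9612%
R_f = E(R_Galt) − β_Galt·MRP = 6.23% − 0.80 × 5.9612% = 1.4610%

1.46%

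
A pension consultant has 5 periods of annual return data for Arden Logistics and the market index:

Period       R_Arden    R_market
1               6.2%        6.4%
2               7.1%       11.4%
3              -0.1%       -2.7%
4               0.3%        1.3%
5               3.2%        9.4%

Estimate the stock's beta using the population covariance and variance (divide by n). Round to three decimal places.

Mean R_i = (6.2 + 7.1 − 0.1 + 0.3 + 3.2) / 5 = 3.3400%
Mean R_m = (6.4 + 11.4 − 2.7 + 1.3 + 9.4) / 5 = 5.1600%
Σ(R_i − R̄_i)(R_m − R̄_m) = 65.1880  ⇒  Cov = 65.1880 / 5 = 13.0376
Σ(R_m − R̄_m)² = 135.1320  ⇒  Var(R_m) = 135.1320 / 5 = 27.0264
β = Cov / Var(R_m) = 13.0376 / 27.0264 = 0.4824

0.482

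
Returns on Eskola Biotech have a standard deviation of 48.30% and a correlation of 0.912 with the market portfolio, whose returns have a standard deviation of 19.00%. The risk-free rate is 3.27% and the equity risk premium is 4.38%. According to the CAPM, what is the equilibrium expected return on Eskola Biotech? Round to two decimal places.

β = ρ × σ_i / σ_m = 0.912 × 48.30% / 19.00% = 2.3184
E(R) = 3.27% + 2.3184 × 4.38% = 13.42%

13.42%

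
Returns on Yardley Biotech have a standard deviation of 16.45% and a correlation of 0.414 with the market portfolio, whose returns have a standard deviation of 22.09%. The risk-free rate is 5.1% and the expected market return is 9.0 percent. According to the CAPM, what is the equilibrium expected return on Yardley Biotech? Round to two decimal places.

6.30%

β = ρ × σ_i / σ_m = 0.414 × 16.45% / 22.09% = 0.3083
MRP = 9.0% − 5.1% = 3.90%
E(R) = 5.1% + 0.3083 × 3.9% = 6.30%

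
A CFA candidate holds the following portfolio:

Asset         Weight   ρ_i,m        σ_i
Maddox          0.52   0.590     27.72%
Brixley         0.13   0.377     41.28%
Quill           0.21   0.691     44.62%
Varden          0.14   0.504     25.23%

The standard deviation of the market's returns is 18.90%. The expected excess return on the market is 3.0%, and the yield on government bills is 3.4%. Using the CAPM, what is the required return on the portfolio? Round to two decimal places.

β_Maddox = 0.590 × 27.72% / 18.90% = 0.8653
β_Brixley = 0.377 × 41.28% / 18.90% = 0.8234
β_Quill = 0.691 × 44.62% / 18.90% = 1.6313
β_Varden = 0.504 × 25.23% / 18.90% = 0.6728
β_P = Σ w_i β_i = 0.52×0.8653 + 0.13×0.8234 + 0.21×1.6313 + 0.14×0.6728 = 0.9938
E(R_P) = R_f + β_P × MRP = 3.4% + 0.9938 × 3.0% = 6.38%

6.38%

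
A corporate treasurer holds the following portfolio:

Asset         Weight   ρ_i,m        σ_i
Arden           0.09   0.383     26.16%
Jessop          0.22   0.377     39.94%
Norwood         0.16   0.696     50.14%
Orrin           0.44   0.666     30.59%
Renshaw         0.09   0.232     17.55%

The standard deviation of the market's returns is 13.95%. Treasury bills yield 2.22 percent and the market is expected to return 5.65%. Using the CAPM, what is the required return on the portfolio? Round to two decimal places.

6.92%

β_Arden = 0.383 × 26.16% / 13.95% = 0.7182
β_Jessop = 0.377 × 39.94% / 13.95% = 1.0794
β_Norwood = 0.696 × 50.14% / 13.95% = 2.5016
β_Orrin = 0.666 × 30.59% / 13.95% = 1.4604
β_Renshaw = 0.232 × 17.55% / 13.95% = 0.2919
β_P = Σ w_i β_i = 0.09×0.7182 + 0.22×1.0794 + 0.16×2.5016 + 0.44×1.4604 + 0.09×0.2919 = 1.3712
MRP = 5.65% − 2.22% = 3.43%
E(R_P) = R_f + β_P × MRP = 2.22% + 1.3712 × 3.43% = 6.92%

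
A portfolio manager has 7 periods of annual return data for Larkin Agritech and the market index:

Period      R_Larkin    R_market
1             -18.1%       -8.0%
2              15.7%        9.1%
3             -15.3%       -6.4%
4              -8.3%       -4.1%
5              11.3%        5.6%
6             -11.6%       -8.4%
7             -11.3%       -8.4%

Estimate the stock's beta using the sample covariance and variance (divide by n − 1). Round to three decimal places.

1.784

Mean R_i = (-18.1 + 15.7 − 15.3 − 8.3 + 11.3 − 11.6 − 11.3) / 7 = -5.3714%
Mean R_m = (-8.0 + 9.1 − 6.4 − 4.1 + 5.6 − 8.4 − 8.4) / 7 = -2.9429%
Σ(R_i − R̄_i)(R_m − R̄_m) = 564.6086  ⇒  Cov = 564.6086 / 6 = 94.1014
Σ(R_m − R̄_m)² = 316.4371  ⇒  Var(R_m) = 316.4371 / 6 = 52.7395
β = Cov / Var(R_m) = 94.1014 / 52.7395 = 1.7843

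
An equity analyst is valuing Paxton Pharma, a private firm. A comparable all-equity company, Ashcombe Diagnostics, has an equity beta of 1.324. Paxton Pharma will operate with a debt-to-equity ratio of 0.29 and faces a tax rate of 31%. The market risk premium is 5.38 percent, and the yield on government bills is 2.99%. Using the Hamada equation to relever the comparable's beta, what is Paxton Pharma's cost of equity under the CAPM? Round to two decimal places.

11.54%

β_L = β_U × [1 + (1 − t)(D/E)] = 1.324 × [1 + (1 − 0.31) × 0.29]
    = 1.324 × [1 + 0.69 × 0.29] = 1.324 × 1.2001 = 1.5889
E(R) = R_f + β_L × MRP = 2.99% + 1.5889 × 5.38% = 11.54%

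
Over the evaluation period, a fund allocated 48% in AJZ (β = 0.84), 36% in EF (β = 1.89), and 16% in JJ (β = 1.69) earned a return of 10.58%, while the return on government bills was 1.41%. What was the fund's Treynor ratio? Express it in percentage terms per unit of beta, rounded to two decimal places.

β_P = 0.48×0.84 + 0.36×1.89 + 0.16×1.69 = 1.3540
Treynor = (R_P − R_f) / β_P = (10.58% − 1.41%) / 1.3540 = 9.17% / 1.3540 = 6.77%

6.77%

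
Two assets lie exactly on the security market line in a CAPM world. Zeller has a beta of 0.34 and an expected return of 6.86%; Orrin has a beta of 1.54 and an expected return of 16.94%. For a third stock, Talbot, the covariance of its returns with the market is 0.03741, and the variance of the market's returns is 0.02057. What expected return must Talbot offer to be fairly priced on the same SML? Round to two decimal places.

MRP = (16.94% − 6.86%) / (1.54 − 0.34) = 8.4000%
R_f = 6.86% − 0.34 × 8.4000% = 4.0040%
β_Talbot = Cov / Var(R_m) = 0.03741 / 0.02057 = 1.8187
E(R_Talbot) = R_f + β × MRP = 4.0040% + 1.8187 × 8.4000% = 19.28%

19.28%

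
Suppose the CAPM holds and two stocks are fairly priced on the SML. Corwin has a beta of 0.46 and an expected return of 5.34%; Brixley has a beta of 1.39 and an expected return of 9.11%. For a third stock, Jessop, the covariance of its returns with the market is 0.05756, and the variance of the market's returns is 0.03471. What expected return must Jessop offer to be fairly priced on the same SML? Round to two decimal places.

MRP = (9.11% − 5.34%) / (1.39 − 0.46) = 4.0538%
R_f = 5.34% − 0.46 × 4.0538% = 3.4753%
β_Jessop = Cov / Var(R_m) = 0.05756 / 0.03471 = 1.6583
E(R_Jessop) = R_f + β × MRP = 3.4753% + 1.6583 × 4.0538% = 10.20%

10.20%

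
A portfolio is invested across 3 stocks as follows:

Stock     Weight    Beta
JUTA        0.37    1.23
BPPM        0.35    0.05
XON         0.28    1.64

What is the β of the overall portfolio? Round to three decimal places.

β_P = Σ w_i β_i = 0.37×1.23 + 0.35×0.05 + 0.28×1.64 = 0.9318

0.932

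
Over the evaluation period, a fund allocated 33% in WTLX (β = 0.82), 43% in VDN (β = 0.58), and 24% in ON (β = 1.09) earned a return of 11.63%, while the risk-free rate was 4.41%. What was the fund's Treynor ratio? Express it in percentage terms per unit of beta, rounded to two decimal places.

β_P = 0.33×0.82 + 0.43×0.58 + 0.24×1.09 = 0.7816
Treynor = (R_P − R_f) / β_P = (11.63% − 4.41%) / 0.7816 = 7.22% / 0.7816 = 9.24%

9.24%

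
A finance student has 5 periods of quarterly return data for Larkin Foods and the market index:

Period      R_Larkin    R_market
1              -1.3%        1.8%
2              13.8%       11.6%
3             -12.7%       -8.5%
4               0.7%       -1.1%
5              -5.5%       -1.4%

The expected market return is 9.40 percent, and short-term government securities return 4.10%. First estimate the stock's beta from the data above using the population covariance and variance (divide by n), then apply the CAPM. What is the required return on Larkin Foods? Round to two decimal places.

10.97%

Mean R_i = (-1.3 + 13.8 − 12.7 + 0.7 − 5.5) / 5 = -1.0000%
Mean R_m = (1.8 + 11.6 − 8.5 − 1.1 − 1.4) / 5 = 0.4800%
Σ(R_i − R̄_i)(R_m − R̄_m) = 275.0200  ⇒  Cov = 275.0200 / 5 = 55.0040
Σ(R_m − R̄_m)² = 212.0680  ⇒  Var(R_m) = 212.0680 / 5 = 42.4136
β = Cov / Var(R_m) = 55.0040 / 42.4136 = 1.2968
MRP = 9.40% − 4.10% = 5.30%
E(R) = R_f + β × MRP = 4.10% + 1.2968 × 5.30% = 10.97%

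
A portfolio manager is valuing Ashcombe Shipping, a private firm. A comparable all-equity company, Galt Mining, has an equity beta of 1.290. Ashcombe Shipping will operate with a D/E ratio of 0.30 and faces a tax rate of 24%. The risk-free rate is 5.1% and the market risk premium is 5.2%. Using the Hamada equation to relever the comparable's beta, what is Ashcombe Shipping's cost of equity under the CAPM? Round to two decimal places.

13.34%

β_L = β_U × [1 + (1 − t)(D/E)] = 1.290 × [1 + (1 − 0.24) × 0.30]
    = 1.290 × [1 + 0.76 × 0.30] = 1.290 × 1.2280 = 1.5841
E(R) = R_f + β_L × MRP = 5.1% + 1.5841 × 5.2% = 13.34%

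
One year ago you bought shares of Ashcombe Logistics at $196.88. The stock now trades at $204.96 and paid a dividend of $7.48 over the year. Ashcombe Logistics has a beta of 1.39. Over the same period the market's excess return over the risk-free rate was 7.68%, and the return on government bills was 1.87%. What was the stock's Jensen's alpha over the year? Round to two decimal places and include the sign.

Realised HPR = (P1 + D1 − P0) / P0 = (204.96 + 7.48 − 196.88) / 196.88 = 15.56 / 196.88 = 7.9033%
CAPM required = R_f + β·MRP = 1.87% + 1.39 × 7.68% = 12.5452%
α = realised − required = 7.9033% − 12.5452% = -4.64%

-4.64%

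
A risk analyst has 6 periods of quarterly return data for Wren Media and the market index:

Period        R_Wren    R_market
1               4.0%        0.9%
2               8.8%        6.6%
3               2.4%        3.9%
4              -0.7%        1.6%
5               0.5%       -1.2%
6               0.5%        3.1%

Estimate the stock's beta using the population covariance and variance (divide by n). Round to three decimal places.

0.895

Mean R_i = (4.0 + 8.8 + 2.4 − 0.7 + 0.5 + 0.5) / 6 = 2.5833%
Mean R_m = (0.9 + 6.6 + 3.9 + 1.6 − 1.2 + 3.1) / 6 = 2.4833%
Σ(R_i − R̄_i)(R_m − R̄_m) = 32.3783  ⇒  Cov = 32.3783 / 6 = 5.3964
Σ(R_m − R̄_m)² = 36.1883  ⇒  Var(R_m) = 36.1883 / 6 = 6.0314
β = Cov / Var(R_m) = 5.3964 / 6.0314 = 0.8947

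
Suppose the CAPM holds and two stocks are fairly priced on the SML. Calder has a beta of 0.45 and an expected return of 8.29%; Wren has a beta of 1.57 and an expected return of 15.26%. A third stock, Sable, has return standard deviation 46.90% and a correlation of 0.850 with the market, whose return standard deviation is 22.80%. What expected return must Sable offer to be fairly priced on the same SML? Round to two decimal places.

MRP = (15.26% − 8.29%) / (1.57 − 0.45) = 6.2232%
R_f = 8.29% − 0.45 × 6.2232% = 5.4896%
β_Sable = ρ·σ_i/σ_m = 0.850 × 46.90 / 22.80 = 1.7485
E(R_Sable) = R_f + β × MRP = 5.4896% + 1.7485 × 6.2232% = 16.37%

16.37%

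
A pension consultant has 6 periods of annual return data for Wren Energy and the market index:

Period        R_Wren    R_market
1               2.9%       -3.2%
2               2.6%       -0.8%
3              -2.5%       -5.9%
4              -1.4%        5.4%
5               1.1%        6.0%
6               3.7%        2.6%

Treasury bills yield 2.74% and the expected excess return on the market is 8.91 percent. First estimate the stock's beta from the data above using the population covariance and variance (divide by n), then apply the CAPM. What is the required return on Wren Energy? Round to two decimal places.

3.34%

Mean R_i = (2.9 + 2.6 − 2.5 − 1.4 + 1.1 + 3.7) / 6 = 1.0667%
Mean R_m = (-3.2 − 0.8 − 5.9 + 5.4 + 6.0 + 2.6) / 6 = 0.6833%
Σ(R_i − R̄_i)(R_m − R̄_m) = 7.6767  ⇒  Cov = 7.6767 / 6 = 1.2795
Σ(R_m − R̄_m)² = 114.8083  ⇒  Var(R_m) = 114.8083 / 6 = 19.1347
β = Cov / Var(R_m) = 1.2795 / 19.1347 = 0.0669
E(R) = R_f + β × MRP = 2.74% + 0.0669 × 8.91% = 3.34%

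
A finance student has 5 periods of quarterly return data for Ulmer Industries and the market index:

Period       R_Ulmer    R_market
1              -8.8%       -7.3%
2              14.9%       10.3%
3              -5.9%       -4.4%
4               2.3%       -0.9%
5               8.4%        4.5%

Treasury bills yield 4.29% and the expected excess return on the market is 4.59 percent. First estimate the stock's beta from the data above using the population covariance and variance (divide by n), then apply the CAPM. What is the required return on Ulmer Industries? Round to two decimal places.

10.63%

Mean R_i = (-8.8 + 14.9 − 5.9 + 2.3 + 8.4) / 5 = 2.1800%
Mean R_m = (-7.3 + 10.3 − 4.4 − 0.9 + 4.5) / 5 = 0.4400%
Σ(R_i − R̄_i)(R_m − R̄_m) = 274.6040  ⇒  Cov = 274.6040 / 5 = 54.9208
Σ(R_m − R̄_m)² = 198.8320  ⇒  Var(R_m) = 198.8320 / 5 = 39.7664
β = Cov / Var(R_m) = 54.9208 / 39.7664 = 1.3811
E(R) = R_f + β × MRP = 4.29% + 1.3811 × 4.59% = 10.63%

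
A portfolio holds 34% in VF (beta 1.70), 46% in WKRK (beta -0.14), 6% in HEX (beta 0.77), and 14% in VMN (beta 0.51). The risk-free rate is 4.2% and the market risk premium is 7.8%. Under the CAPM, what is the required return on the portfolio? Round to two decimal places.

9.12%

β_P = Σ w_i β_i = 0.34×1.70 + 0.46×-0.14 + 0.06×0.77 + 0.14×0.51 = 0.6312
E(R_P) = R_f + β_P × MRP = 4.2% + 0.6312 × 7.8% = 9.12%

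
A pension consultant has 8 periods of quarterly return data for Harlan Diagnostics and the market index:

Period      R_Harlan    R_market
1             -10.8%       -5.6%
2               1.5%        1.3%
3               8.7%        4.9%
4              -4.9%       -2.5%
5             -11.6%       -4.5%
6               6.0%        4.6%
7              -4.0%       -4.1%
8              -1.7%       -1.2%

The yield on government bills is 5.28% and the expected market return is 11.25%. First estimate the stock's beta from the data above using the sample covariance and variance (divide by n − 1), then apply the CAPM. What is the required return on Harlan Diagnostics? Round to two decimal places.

15.55%

Mean R_i = (-10.8 + 1.5 + 8.7 − 4.9 − 11.6 + 6.0 − 4.0 − 1.7) / 8 = -2.1000%
Mean R_m = (-5.6 + 1.3 + 4.9 − 2.5 − 4.5 + 4.6 − 4.1 − 1.2) / 8 = -0.8875%
Σ(R_i − R̄_i)(R_m − R̄_m) = 200.6400  ⇒  Cov = 200.6400 / 7 = 28.6629
Σ(R_m − R̄_m)² = 116.6688  ⇒  Var(R_m) = 116.6688 / 7 = 16.6670
β = Cov / Var(R_m) = 28.6629 / 16.6670 = 1.7197
MRP = 11.25% − 5.28% = 5.97%
E(R) = R_f + β × MRP = 5.28% + 1.7197 × 5.97% = 15.55%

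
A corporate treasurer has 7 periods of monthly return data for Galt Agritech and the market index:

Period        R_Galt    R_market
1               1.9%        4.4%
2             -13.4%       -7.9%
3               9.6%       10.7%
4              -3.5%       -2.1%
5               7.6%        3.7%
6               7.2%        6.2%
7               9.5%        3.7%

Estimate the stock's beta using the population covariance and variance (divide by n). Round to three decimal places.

1.301

Mean R_i = (1.9 − 13.4 + 9.6 − 3.5 + 7.6 + 7.2 + 9.5) / 7 = 2.7000%
Mean R_m = (4.4 − 7.9 + 10.7 − 2.1 + 3.7 + 6.2 + 3.7) / 7 = 2.6714%
Σ(R_i − R̄_i)(R_m − R̄_m) = 281.7100  ⇒  Cov = 281.7100 / 7 = 40.2443
Σ(R_m − R̄_m)² = 216.5343  ⇒  Var(R_m) = 216.5343 / 7 = 30.9335
β = Cov / Var(R_m) = 40.2443 / 30.9335 = 1.3010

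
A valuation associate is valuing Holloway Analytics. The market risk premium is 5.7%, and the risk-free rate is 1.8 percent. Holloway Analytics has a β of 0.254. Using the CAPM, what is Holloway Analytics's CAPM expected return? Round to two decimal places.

3.25%

E(R) = R_f + β × MRP = 1.8% + 0.254 × 5.7% = 3.25%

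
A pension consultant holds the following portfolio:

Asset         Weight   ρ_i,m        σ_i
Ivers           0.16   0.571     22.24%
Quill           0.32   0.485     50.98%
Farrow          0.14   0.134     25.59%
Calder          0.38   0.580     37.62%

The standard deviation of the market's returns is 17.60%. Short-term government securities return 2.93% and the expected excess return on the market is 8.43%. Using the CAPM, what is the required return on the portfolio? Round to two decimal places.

β_Ivers = 0.571 × 22.24% / 17.60% = 0.7215
β_Quill = 0.485 × 50.98% / 17.60% = 1.4048
β_Farrow = 0.134 × 25.59% / 17.60% = 0.1948
β_Calder = 0.580 × 37.62% / 17.60% = 1.2398
β_P = Σ w_i β_i = 0.16×0.7215 + 0.32×1.4048 + 0.14×0.1948 + 0.38×1.2398 = 1.0634
E(R_P) = R_f + β_P × MRP = 2.93% + 1.0634 × 8.43% = 11.89%

11.89%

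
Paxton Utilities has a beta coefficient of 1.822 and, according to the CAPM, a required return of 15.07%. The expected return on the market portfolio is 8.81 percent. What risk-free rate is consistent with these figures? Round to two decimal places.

E(R) = R_f + β(E(R_m) − R_f) = R_f(1 − β) + β·E(R_m)
15.07% = R_f × (1 − 1.822) + 1.822 × 8.81%
15.07% = R_f × -0.822 + 16.05182%
R_f = (15.07% − 16.05182%) / -0.822 = 1.19%

1.19%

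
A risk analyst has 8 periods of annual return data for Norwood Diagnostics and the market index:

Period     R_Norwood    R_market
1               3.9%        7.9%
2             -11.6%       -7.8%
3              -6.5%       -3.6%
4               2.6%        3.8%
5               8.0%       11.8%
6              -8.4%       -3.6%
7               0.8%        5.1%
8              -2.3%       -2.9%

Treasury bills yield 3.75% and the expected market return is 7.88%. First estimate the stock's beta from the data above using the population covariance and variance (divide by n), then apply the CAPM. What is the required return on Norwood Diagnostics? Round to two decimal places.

Mean R_i = (3.9 − 11.6 − 6.5 + 2.6 + 8.0 − 8.4 + 0.8 − 2.3) / 8 = -1.6875%
Mean R_m = (7.9 − 7.8 − 3.6 + 3.8 + 11.8 − 3.6 + 5.1 − 2.9) / 8 = 1.3375%
Σ(R_i − R̄_i)(R_m − R̄_m) = 308.0163  ⇒  Cov = 308.0163 / 8 = 38.5020
Σ(R_m − R̄_m)² = 322.9588  ⇒  Var(R_m) = 322.9588 / 8 = 40.3699
β = Cov / Var(R_m) = 38.5020 / 40.3699 = 0.9537
MRP = 7.88% − 3.75% = 4.13%
E(R) = R_f + β × MRP = 3.75% + 0.9537 × 4.13% = 7.69%

7.69%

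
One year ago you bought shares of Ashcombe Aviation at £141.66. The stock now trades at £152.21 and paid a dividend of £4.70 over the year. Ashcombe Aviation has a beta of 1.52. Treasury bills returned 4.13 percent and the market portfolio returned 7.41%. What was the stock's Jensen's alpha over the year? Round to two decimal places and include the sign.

Realised HPR = (P1 + D1 − P0) / P0 = (152.21 + 4.70 − 141.66) / 141.66 = 15.25 / 141.66 = 10.7652%
MRP = 7.41% − 4.13% = 3.28%
CAPM required = R_f + β·MRP = 4.13% + 1.52 × 3.28% = 9.1156%
α = realised − required = 10.7652% − 9.1156% = +1.65%

+1.65%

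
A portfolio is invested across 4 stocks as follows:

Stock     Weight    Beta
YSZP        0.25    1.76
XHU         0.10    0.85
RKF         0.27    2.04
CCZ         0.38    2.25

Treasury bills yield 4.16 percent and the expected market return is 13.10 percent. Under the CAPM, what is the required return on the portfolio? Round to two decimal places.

β_P = Σ w_i β_i = 0.25×1.76 + 0.10×0.85 + 0.27×2.04 + 0.38×2.25 = 1.9308
MRP = 13.10% − 4.16% = 8.94%
E(R_P) = R_f + β_P × MRP = 4.16% + 1.9308 × 8.94% = 21.42%

21.42%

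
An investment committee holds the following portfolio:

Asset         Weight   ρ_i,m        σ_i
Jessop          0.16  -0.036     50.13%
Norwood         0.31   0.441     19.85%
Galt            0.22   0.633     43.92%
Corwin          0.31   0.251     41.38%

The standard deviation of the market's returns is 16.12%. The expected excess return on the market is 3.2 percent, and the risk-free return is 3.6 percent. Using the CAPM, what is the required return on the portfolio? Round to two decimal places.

5.93%

β_Jessop = -0.036 × 50.13% / 16.12% = -0.1120
β_Norwood = 0.441 × 19.85% / 16.12% = 0.5430
β_Galt = 0.633 × 43.92% / 16.12% = 1.7247
β_Corwin = 0.251 × 41.38% / 16.12% = 0.6443
β_P = Σ w_i β_i = 0.16×-0.1120 + 0.31×0.5430 + 0.22×1.7247 + 0.31×0.6443 = 0.7296
E(R_P) = R_f + β_P × MRP = 3.6% + 0.7296 × 3.2% = 5.93%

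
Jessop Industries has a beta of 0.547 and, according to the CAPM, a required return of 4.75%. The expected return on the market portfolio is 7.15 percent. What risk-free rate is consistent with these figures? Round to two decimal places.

1.85%

E(R) = R_f + β(E(R_m) − R_f) = R_f(1 − β) + β·E(R_m)
4.75% = R_f × (1 − 0.547) + 0.547 × 7.15%
4.75% = R_f × 0.453 + 3.91105%
R_f = (4.75% − 3.91105%) / 0.453 = 1.85%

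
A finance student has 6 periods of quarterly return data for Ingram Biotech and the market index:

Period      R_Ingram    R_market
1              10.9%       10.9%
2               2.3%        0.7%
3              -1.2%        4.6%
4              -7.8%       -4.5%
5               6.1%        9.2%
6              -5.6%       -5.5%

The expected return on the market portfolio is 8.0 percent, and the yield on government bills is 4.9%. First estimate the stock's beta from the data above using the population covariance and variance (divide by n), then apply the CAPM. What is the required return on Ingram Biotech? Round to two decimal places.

Mean R_i = (10.9 + 2.3 − 1.2 − 7.8 + 6.1 − 5.6) / 6 = 0.7833%
Mean R_m = (10.9 + 0.7 + 4.6 − 4.5 + 9.2 − 5.5) / 6 = 2.5667%
Σ(R_i − R̄_i)(R_m − R̄_m) = 224.8567  ⇒  Cov = 224.8567 / 6 = 37.4761
Σ(R_m − R̄_m)² = 236.0733  ⇒  Var(R_m) = 236.0733 / 6 = 39.3456
β = Cov / Var(R_m) = 37.4761 / 39.3456 = 0.9525
MRP = 8.0% − 4.9% = 3.10%
E(R) = R_f + β × MRP = 4.9% + 0.9525 × 3.1% = 7.85%

7.85%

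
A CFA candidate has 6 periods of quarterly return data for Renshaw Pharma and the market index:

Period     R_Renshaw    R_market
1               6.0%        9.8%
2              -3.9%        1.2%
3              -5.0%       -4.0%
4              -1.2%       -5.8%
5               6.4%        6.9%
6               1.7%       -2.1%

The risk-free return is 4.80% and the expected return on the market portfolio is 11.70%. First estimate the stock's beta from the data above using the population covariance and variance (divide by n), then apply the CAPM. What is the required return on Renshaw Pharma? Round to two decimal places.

9.00%

Mean R_i = (6.0 − 3.9 − 5.0 − 1.2 + 6.4 + 1.7) / 6 = 0.6667%
Mean R_m = (9.8 + 1.2 − 4.0 − 5.8 + 6.9 − 2.1) / 6 = 1.0000%
Σ(R_i − R̄_i)(R_m − R̄_m) = 117.6700  ⇒  Cov = 117.6700 / 6 = 19.6117
Σ(R_m − R̄_m)² = 193.1400  ⇒  Var(R_m) = 193.1400 / 6 = 32.1900
β = Cov / Var(R_m) = 19.6117 / 32.1900 = 0.6092
MRP = 11.70% − 4.80% = 6.90%
E(R) = R_f + β × MRP = 4.80% + 0.6092 × 6.90% = 9.00%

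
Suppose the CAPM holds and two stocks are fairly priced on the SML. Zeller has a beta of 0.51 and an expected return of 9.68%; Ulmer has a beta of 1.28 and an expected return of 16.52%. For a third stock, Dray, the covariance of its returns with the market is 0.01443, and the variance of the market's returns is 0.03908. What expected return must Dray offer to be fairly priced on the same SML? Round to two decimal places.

MRP = (16.52% − 9.68%) / (1.28 − 0.51) = 8.8831%
R_f = 9.68% − 0.51 × 8.8831% = 5.1496%
β_Dray = Cov / Var(R_m) = 0.01443 / 0.03908 = 0.3692
E(R_Dray) = R_f + β × MRP = 5.1496% + 0.3692 × 8.8831% = 8.43%

8.43%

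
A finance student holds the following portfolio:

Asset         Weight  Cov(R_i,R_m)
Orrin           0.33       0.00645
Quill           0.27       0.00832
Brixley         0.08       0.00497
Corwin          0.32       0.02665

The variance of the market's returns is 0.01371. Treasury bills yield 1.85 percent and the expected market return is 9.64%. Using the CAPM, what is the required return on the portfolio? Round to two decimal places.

β_Orrin = 0.00645 / 0.01371 = 0.4705
β_Quill = 0.00832 / 0.01371 = 0.6069
β_Brixley = 0.00497 / 0.01371 = 0.3625
β_Corwin = 0.02665 / 0.01371 = 1.9438
β_P = Σ w_i β_i = 0.33×0.4705 + 0.27×0.6069 + 0.08×0.3625 + 0.32×1.9438 = 0.9701
MRP = 9.64% − 1.85% = 7.79%
E(R_P) = R_f + β_P × MRP = 1.85% + 0.9701 × 7.79% = 9.41%

9.41%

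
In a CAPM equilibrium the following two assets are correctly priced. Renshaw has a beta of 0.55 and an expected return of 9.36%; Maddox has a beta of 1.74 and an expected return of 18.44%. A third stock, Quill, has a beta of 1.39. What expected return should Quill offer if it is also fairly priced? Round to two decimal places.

MRP (SML slope) = (18.44% − 9.36%) / (1.74 − 0.55) = 9.08% / 1.19 = 7.6303%
R_f (intercept) = 9.36% − 0.55 × 7.6303% = 5.1633%
E(R_Quill) = R_f + β × MRP = 5.1633% + 1.39 × 7.6303% = 15.77%

15.77%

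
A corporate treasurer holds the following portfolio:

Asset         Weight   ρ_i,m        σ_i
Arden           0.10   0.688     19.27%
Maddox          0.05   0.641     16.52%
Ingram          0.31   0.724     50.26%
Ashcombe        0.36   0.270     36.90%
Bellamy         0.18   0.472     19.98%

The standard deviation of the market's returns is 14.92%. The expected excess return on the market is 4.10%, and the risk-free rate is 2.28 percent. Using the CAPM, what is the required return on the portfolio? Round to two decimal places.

β_Arden = 0.688 × 19.27% / 14.92% = 0.8886
β_Maddox = 0.641 × 16.52% / 14.92% = 0.7097
β_Ingram = 0.724 × 50.26% / 14.92% = 2.4389
β_Ashcombe = 0.270 × 36.90% / 14.92% = 0.6678
β_Bellamy = 0.472 × 19.98% / 14.92% = 0.6321
β_P = Σ w_i β_i = 0.10×0.8886 + 0.05×0.7097 + 0.31×2.4389 + 0.36×0.6678 + 0.18×0.6321 = 1.2346
E(R_P) = R_f + β_P × MRP = 2.28% + 1.2346 × 4.10% = 7.34%

7.34%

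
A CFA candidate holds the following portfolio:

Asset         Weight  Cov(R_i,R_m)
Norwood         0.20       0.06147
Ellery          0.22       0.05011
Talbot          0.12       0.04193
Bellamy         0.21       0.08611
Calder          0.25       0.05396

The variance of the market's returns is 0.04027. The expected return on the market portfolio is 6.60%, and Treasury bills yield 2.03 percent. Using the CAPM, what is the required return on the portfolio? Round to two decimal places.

8.83%

β_Norwood = 0.06147 / 0.04027 = 1.5264
β_Ellery = 0.05011 / 0.04027 = 1.2444
β_Talbot = 0.04193 / 0.04027 = 1.0412
β_Bellamy = 0.08611 / 0.04027 = 2.1383
β_Calder = 0.05396 / 0.04027 = 1.3400
β_P = Σ w_i β_i = 0.20×1.5264 + 0.22×1.2444 + 0.12×1.0412 + 0.21×2.1383 + 0.25×1.3400 = 1.4880
MRP = 6.60% − 2.03% = 4.57%
E(R_P) = R_f + β_P × MRP = 2.03% + 1.4880 × 4.57% = 8.83%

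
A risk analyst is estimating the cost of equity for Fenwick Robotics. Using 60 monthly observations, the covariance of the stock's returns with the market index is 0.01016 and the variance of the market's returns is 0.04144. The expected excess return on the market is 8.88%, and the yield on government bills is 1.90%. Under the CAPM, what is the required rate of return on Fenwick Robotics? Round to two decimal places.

β = Cov(R_i, R_m) / Var(R_m) = 0.01016 / 0.04144 = 0.2452
E(R) = R_f + β × MRP = 1.90% + 0.2452 × 8.88% = 4.08%

4.08%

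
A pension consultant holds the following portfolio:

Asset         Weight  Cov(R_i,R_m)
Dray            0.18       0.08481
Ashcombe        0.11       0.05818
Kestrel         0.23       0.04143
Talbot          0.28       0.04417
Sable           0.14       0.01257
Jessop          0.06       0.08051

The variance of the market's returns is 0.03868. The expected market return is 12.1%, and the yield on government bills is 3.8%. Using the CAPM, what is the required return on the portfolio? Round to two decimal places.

14.56%

β_Dray = 0.08481 / 0.03868 = 2.1926
β_Ashcombe = 0.05818 / 0.03868 = 1.5041
β_Kestrel = 0.04143 / 0.03868 = 1.0711
β_Talbot = 0.04417 / 0.03868 = 1.1419
β_Sable = 0.01257 / 0.03868 = 0.3250
β_Jessop = 0.08051 / 0.03868 = 2.0814
β_P = Σ w_i β_i = 0.18×2.1926 + 0.11×1.5041 + 0.23×1.0711 + 0.28×1.1419 + 0.14×0.3250 + 0.06×2.0814 = 1.2966
MRP = 12.1% − 3.8% = 8.30%
E(R_P) = R_f + β_P × MRP = 3.8% + 1.2966 × 8.3% = 14.56%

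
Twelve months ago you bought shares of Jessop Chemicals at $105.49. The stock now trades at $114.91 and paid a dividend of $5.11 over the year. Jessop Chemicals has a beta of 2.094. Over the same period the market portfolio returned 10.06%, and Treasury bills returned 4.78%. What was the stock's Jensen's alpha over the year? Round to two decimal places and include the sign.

Realised HPR = (P1 + D1 − P0) / P0 = (114.91 + 5.11 − 105.49) / 105.49 = 14.53 / 105.49 = 13.7738%
MRP = 10.06% − 4.78% = 5.28%
CAPM required = R_f + β·MRP = 4.78% + 2.094 × 5.28% = 15.83632%
α = realised − required = 13.7738% − 15.83632% = -2.06%

-2.06%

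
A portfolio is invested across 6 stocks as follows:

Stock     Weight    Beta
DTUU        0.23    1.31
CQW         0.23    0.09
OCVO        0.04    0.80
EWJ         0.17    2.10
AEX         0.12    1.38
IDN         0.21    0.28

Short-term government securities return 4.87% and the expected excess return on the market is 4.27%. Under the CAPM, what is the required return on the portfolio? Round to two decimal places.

8.86%

β_P = Σ w_i β_i = 0.23×1.31 + 0.23×0.09 + 0.04×0.80 + 0.17×2.10 + 0.12×1.38 + 0.21×0.28 = 0.9354
E(R_P) = R_f + β_P × MRP = 4.87% + 0.9354 × 4.27% = 8.86%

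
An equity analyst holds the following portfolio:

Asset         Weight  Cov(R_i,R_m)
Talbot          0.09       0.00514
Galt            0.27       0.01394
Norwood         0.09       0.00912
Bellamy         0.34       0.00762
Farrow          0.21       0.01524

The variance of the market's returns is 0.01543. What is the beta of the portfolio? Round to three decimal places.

β_Talbot = 0.00514 / 0.01543 = 0.3331
β_Galt = 0.01394 / 0.01543 = 0.9034
β_Norwood = 0.00912 / 0.01543 = 0.5911
β_Bellamy = 0.00762 / 0.01543 = 0.4938
β_Farrow = 0.01524 / 0.01543 = 0.9877
β_P = Σ w_i β_i = 0.09×0.3331 + 0.27×0.9034 + 0.09×0.5911 + 0.34×0.4938 + 0.21×0.9877 = 0.7024

0.702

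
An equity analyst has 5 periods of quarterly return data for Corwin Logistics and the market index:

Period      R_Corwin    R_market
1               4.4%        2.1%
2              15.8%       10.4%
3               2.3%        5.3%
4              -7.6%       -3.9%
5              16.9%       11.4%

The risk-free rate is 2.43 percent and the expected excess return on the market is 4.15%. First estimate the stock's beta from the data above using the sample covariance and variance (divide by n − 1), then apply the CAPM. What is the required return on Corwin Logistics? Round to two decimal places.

8.93%

Mean R_i = (4.4 + 15.8 + 2.3 − 7.6 + 16.9) / 5 = 6.3600%
Mean R_m = (2.1 + 10.4 + 5.3 − 3.9 + 11.4) / 5 = 5.0600%
Σ(R_i − R̄_i)(R_m − R̄_m) = 247.1420  ⇒  Cov = 247.1420 / 4 = 61.7855
Σ(R_m − R̄_m)² = 157.8120  ⇒  Var(R_m) = 157.8120 / 4 = 39.4530
β = Cov / Var(R_m) = 61.7855 / 39.4530 = 1.5661
E(R) = R_f + β × MRP = 2.43% + 1.5661 × 4.15% = 8.93%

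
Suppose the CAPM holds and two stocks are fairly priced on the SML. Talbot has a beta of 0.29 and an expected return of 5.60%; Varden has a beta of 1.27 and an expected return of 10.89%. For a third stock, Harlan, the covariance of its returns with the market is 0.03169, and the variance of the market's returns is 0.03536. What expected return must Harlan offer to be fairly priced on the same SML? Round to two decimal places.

MRP = (10.89% − 5.60%) / (1.27 − 0.29) = 5.3980%
R_f = 5.60% − 0.29 × 5.3980% = 4.0346%
β_Harlan = Cov / Var(R_m) = 0.03169 / 0.03536 = 0.8962
E(R_Harlan) = R_f + β × MRP = 4.0346% + 0.8962 × 5.3980% = 8.87%

8.87%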